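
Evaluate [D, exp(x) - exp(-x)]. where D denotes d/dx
2 \cosh{\left(x \right)}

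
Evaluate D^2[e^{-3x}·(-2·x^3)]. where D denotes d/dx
6 x \left(- 3 x^{2} + 6 x - 2\right) e^{- 3 x}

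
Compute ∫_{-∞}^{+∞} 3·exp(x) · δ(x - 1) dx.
3 e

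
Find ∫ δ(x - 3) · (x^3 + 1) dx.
28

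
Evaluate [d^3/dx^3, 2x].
6\frac{d^{2}}{dx^{2}}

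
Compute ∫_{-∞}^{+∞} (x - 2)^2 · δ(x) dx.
4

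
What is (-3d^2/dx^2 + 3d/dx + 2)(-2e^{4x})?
68 e^{4 x}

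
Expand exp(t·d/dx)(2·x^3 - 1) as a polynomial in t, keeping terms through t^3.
2 t^{3} + 6 t^{2} x + 6 t x^{2} + 2 x^{3} - 1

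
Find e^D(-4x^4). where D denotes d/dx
- 4 x^{4} - 16 x^{3} - 24 x^{2} - 16 x - 4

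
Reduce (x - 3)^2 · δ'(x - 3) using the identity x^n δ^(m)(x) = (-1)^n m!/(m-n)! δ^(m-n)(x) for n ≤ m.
0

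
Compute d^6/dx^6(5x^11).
1663200 x^{5}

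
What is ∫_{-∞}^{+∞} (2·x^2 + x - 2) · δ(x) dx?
-2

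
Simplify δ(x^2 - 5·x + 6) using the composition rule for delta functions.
\frac{\delta(x - 2) + \delta(x - 3)}{1}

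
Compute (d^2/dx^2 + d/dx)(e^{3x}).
12 e^{3 x}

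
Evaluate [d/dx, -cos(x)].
\sin{\left(x \right)}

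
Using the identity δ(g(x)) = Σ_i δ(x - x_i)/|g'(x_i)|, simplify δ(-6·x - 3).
\frac{\delta(x + 1/2)}{6}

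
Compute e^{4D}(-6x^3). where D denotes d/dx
- 6 x^{3} - 72 x^{2} - 288 x - 384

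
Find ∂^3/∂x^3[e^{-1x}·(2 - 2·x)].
2 \left(x - 4\right) e^{- x}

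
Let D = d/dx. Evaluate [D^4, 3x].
12D^{3}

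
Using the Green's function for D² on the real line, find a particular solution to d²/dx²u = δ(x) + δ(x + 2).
\frac{|x|}{2} + \frac{|x + 2|}{2}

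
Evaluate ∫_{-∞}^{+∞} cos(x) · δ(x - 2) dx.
\cos{\left(2 \right)}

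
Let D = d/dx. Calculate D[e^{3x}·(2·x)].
\left(6 x + 2\right) e^{3 x}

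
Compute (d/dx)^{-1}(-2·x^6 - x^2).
- \frac{2 x^{7}}{7} - \frac{x^{3}}{3}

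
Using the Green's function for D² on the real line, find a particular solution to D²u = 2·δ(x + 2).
|x + 2|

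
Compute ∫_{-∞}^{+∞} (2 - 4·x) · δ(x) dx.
2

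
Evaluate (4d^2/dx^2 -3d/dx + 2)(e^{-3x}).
47 e^{- 3 x}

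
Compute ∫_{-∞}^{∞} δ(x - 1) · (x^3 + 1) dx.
2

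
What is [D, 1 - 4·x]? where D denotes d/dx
-4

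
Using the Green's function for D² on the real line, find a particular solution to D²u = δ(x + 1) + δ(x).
\frac{|x + 1|}{2} + \frac{|x|}{2}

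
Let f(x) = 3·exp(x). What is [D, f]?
3 e^{x}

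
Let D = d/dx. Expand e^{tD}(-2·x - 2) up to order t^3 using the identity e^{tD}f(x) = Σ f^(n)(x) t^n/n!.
- 2 t - 2 x - 2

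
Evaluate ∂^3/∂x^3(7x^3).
42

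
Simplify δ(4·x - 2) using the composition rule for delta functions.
\frac{\delta(x - 1/2)}{4}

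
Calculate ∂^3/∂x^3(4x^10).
2880 x^{7}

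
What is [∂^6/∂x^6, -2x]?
-12\frac{d^{5}}{dx^{5}}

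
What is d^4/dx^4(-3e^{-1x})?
- 3 e^{- x}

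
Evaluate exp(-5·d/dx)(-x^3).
- x^{3} + 15 x^{2} - 75 x + 125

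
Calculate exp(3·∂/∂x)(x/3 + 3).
\frac{x}{3} + 4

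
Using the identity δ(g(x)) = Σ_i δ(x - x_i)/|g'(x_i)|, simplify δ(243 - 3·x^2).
\frac{\delta(x - 9) + \delta(x + 9)}{54}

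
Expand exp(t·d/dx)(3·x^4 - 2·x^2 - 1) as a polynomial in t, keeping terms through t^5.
3 t^{4} + 12 t^{3} x + t^{2} \left(18 x^{2} - 2\right) + 4 t x \left(3 x^{2} - 1\right) + 3 x^{4} - 2 x^{2} - 1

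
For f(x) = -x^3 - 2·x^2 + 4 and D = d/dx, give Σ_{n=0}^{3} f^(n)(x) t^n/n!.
- t^{3} - t^{2} \left(3 x + 2\right) - t x \left(3 x + 4\right) - x^{3} - 2 x^{2} + 4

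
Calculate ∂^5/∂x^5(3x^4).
0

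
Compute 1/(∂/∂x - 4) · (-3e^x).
e^{x}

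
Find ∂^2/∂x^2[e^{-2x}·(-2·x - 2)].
- 8 x e^{- 2 x}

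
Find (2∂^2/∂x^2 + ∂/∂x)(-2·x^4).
8 x^{2} \left(- x - 6\right)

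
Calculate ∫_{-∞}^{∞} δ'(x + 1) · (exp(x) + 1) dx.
- \frac{1}{e}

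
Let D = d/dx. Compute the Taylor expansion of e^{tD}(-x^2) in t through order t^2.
- t^{2} - 2 t x - x^{2}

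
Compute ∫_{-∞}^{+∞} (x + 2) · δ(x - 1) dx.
3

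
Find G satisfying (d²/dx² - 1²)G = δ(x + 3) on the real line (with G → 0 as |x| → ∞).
-\frac{e^{-|x + 3|}}{2}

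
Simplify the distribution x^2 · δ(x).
0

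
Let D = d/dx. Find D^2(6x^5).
120 x^{3}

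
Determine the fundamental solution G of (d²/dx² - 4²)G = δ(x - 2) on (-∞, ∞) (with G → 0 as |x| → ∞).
-\frac{e^{-4|x - 2|}}{8}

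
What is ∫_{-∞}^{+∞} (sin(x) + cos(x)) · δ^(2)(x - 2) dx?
- \sin{\left(2 \right)} - \cos{\left(2 \right)}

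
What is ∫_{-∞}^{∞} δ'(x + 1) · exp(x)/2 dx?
- \frac{1}{2 e}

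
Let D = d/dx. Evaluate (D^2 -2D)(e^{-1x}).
3 e^{- x}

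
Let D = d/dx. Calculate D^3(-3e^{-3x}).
81 e^{- 3 x}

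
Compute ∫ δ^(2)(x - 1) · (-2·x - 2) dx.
0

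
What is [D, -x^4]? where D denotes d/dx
- 4 x^{3}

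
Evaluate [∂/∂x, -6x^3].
- 18 x^{2}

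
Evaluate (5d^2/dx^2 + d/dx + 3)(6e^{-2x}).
126 e^{- 2 x}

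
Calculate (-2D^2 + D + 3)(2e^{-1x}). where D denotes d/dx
0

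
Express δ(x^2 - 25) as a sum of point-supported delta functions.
\frac{\delta(x - 5) + \delta(x + 5)}{10}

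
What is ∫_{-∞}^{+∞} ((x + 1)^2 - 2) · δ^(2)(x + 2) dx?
2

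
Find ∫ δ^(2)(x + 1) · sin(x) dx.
\sin{\left(1 \right)}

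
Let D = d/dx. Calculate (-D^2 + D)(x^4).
4 x^{2} \left(x - 3\right)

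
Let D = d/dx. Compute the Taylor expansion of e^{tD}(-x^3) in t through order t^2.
x \left(- 3 t^{2} - 3 t x - x^{2}\right)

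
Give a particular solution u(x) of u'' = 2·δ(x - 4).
|x - 4|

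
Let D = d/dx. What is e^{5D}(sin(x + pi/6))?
\sin{\left(x + \frac{\pi}{6} + 5 \right)}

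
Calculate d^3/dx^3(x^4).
24 x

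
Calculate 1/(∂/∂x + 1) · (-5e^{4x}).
- e^{4 x}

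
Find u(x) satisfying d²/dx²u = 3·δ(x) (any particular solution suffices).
\frac{3|x|}{2}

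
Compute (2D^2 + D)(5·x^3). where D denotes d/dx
15 x \left(x + 4\right)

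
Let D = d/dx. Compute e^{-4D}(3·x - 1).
3 x - 13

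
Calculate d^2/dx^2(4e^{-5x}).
100 e^{- 5 x}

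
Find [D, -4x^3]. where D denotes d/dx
- 12 x^{2}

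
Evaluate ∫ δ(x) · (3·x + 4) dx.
4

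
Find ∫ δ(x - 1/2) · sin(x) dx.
\sin{\left(\frac{1}{2} \right)}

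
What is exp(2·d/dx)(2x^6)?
2 x^{6} + 24 x^{5} + 120 x^{4} + 320 x^{3} + 480 x^{2} + 384 x + 128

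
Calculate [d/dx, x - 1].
1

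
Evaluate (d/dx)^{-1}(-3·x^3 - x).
- \frac{3 x^{4}}{4} - \frac{x^{2}}{2}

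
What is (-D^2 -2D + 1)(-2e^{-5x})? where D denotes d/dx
28 e^{- 5 x}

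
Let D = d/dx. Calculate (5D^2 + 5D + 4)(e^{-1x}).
4 e^{- x}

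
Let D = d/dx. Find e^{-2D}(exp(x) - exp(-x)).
- e^{2 - x} + e^{x - 2}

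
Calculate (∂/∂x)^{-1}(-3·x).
- \frac{3 x^{2}}{2}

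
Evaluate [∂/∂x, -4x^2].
- 8 x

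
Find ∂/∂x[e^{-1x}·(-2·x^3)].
2 x^{2} \left(x - 3\right) e^{- x}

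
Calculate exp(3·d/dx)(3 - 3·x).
- 3 x - 6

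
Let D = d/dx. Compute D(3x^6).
18 x^{5}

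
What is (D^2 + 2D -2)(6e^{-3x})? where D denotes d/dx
6 e^{- 3 x}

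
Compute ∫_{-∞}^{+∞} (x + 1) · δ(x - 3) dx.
4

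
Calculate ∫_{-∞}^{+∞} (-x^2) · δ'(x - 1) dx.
2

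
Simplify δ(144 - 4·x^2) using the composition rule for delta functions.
\frac{\delta(x - 6) + \delta(x + 6)}{48}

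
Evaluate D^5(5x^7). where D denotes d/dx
12600 x^{2}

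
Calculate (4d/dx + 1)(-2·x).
- 2 x - 8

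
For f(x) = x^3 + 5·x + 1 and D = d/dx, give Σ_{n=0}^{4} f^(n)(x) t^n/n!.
t^{3} + 3 t^{2} x + t \left(3 x^{2} + 5\right) + x^{3} + 5 x + 1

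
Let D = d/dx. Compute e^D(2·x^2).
2 x^{2} + 4 x + 2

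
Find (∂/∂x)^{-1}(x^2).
\frac{x^{3}}{3}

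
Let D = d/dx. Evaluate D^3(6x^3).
36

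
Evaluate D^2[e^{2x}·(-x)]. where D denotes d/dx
4 \left(- x - 1\right) e^{2 x}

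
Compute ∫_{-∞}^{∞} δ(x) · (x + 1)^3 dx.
1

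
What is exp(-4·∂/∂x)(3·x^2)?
3 x^{2} - 24 x + 48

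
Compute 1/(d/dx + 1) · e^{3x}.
\frac{e^{3 x}}{4}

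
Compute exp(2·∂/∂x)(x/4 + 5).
\frac{x}{4} + \frac{11}{2}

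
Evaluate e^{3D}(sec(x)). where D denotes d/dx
\sec{\left(x + 3 \right)}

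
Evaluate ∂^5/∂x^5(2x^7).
5040 x^{2}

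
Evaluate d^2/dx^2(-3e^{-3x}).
- 27 e^{- 3 x}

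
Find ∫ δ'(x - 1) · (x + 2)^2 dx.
-6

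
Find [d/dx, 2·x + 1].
2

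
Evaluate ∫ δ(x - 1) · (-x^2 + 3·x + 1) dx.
3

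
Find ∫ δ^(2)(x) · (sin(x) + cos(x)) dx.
-1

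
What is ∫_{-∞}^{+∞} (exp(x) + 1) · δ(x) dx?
2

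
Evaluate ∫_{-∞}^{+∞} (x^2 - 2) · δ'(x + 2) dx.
4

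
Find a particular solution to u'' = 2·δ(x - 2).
|x - 2|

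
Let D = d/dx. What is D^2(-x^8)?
- 56 x^{6}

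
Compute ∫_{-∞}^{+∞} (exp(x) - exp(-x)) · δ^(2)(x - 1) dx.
2 \sinh{\left(1 \right)}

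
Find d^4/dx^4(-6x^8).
- 10080 x^{4}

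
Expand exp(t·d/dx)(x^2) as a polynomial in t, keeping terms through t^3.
t^{2} + 2 t x + x^{2}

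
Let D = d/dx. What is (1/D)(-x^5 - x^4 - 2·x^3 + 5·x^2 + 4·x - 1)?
- \frac{x^{6}}{6} - \frac{x^{5}}{5} - \frac{x^{4}}{2} + \frac{5 x^{3}}{3} + 2 x^{2} - x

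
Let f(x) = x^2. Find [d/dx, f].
2 x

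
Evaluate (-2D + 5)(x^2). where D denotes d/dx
x \left(5 x - 4\right)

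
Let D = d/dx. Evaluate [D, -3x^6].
- 18 x^{5}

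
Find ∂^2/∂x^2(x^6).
30 x^{4}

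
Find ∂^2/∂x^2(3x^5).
60 x^{3}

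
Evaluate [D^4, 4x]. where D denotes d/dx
16D^{3}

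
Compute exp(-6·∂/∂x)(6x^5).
6 x^{5} - 180 x^{4} + 2160 x^{3} - 12960 x^{2} + 38880 x - 46656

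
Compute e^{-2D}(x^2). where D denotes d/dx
x^{2} - 4 x + 4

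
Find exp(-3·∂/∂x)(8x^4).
8 x^{4} - 96 x^{3} + 432 x^{2} - 864 x + 648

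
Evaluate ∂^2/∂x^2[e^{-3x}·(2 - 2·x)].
6 \left(5 - 3 x\right) e^{- 3 x}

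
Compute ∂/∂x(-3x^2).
- 6 x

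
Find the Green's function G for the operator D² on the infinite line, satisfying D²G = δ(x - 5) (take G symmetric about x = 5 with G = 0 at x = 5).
\frac{|x - 5|}{2}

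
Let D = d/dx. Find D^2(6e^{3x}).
54 e^{3 x}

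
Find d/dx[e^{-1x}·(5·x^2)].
5 x \left(2 - x\right) e^{- x}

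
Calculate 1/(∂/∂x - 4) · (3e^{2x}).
- \frac{3 e^{2 x}}{2}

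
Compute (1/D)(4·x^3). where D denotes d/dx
x^{4}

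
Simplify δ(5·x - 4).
\frac{\delta(x - 4/5)}{5}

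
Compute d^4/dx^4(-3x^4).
-72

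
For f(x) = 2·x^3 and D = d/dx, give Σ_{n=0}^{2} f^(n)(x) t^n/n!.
2 x \left(3 t^{2} + 3 t x + x^{2}\right)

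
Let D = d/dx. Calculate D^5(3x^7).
7560 x^{2}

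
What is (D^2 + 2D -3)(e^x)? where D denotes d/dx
0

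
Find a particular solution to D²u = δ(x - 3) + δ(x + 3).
\frac{|x - 3|}{2} + \frac{|x + 3|}{2}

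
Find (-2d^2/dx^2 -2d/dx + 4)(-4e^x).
0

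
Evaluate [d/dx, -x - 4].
-1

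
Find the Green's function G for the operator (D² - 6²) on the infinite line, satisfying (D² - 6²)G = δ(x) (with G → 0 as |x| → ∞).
-\frac{e^{-6|x|}}{12}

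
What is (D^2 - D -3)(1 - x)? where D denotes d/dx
3 x - 2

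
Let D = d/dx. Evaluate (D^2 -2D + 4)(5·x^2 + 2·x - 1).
20 x^{2} - 12 x + 2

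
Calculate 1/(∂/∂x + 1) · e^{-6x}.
- \frac{e^{- 6 x}}{5}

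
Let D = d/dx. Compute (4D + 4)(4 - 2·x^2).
- 8 x^{2} - 16 x + 16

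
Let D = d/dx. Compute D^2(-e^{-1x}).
- e^{- x}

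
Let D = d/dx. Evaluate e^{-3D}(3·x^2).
3 x^{2} - 18 x + 27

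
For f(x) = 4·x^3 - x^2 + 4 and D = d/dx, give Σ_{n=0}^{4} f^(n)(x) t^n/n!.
4 t^{3} + t^{2} \left(12 x - 1\right) + 2 t x \left(6 x - 1\right) + 4 x^{3} - x^{2} + 4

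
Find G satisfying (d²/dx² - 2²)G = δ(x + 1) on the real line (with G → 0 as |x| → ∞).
-\frac{e^{-2|x + 1|}}{4}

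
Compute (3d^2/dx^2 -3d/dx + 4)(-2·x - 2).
- 8 x - 2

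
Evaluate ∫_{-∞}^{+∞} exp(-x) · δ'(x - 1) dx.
e^{-1}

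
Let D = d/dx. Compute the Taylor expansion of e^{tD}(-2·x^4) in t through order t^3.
2 x \left(- 4 t^{3} - 6 t^{2} x - 4 t x^{2} - x^{3}\right)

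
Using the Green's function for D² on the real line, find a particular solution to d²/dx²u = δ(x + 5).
\frac{|x + 5|}{2}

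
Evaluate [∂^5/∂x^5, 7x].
35\frac{d^{4}}{dx^{4}}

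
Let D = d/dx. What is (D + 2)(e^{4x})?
6 e^{4 x}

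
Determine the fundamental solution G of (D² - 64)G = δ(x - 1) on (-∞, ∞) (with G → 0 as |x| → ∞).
-\frac{e^{-8|x - 1|}}{16}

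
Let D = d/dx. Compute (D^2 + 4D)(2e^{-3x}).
- 6 e^{- 3 x}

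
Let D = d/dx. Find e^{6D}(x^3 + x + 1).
x^{3} + 18 x^{2} + 109 x + 223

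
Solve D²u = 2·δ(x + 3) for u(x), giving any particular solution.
|x + 3|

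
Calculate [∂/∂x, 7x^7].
49 x^{6}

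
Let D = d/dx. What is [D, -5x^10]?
- 50 x^{9}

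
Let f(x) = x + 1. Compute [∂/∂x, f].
1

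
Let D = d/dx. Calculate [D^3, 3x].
9D^{2}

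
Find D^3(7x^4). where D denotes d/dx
168 x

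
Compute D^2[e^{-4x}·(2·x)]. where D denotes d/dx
16 \left(2 x - 1\right) e^{- 4 x}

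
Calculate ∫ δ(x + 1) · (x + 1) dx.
0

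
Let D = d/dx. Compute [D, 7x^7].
49 x^{6}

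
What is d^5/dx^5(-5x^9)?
- 75600 x^{4}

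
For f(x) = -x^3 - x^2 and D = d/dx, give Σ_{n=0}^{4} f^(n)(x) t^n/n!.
- t^{3} - t^{2} \left(3 x + 1\right) - t x \left(3 x + 2\right) - x^{3} - x^{2}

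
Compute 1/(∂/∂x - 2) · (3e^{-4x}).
- \frac{e^{- 4 x}}{2}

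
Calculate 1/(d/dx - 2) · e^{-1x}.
- \frac{e^{- x}}{3}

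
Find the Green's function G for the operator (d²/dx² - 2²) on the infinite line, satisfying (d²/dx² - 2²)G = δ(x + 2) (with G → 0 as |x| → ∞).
-\frac{e^{-2|x + 2|}}{4}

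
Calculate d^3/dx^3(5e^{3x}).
135 e^{3 x}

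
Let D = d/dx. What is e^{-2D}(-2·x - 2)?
2 - 2 x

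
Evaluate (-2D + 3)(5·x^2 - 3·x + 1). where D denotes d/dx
15 x^{2} - 29 x + 9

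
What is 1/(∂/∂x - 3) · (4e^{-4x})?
- \frac{4 e^{- 4 x}}{7}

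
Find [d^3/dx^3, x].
3\frac{d^{2}}{dx^{2}}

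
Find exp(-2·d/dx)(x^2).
x^{2} - 4 x + 4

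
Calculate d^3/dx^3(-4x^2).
0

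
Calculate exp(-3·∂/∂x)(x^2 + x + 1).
x^{2} - 5 x + 7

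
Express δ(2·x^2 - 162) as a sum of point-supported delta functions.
\frac{\delta(x - 9) + \delta(x + 9)}{36}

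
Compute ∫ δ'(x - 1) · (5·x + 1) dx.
-5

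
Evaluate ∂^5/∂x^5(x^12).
95040 x^{7}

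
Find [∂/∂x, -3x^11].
- 33 x^{10}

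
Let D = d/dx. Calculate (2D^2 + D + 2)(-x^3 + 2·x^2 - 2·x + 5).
- 2 x^{3} + x^{2} - 12 x + 16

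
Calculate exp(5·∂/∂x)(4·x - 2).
4 x + 18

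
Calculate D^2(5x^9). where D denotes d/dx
360 x^{7}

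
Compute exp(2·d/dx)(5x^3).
5 x^{3} + 30 x^{2} + 60 x + 40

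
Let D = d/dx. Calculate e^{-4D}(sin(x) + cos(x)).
\sqrt{2} \cos{\left(- x + \frac{\pi}{4} + 4 \right)}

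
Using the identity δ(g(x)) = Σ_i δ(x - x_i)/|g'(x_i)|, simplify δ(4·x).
\frac{\delta(x)}{4}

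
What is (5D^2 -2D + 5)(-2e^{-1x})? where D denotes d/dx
- 24 e^{- x}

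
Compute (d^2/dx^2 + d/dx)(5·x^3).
15 x \left(x + 2\right)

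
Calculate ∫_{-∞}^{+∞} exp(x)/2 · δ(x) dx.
\frac{1}{2}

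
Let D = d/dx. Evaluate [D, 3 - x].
-1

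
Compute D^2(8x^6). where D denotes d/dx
240 x^{4}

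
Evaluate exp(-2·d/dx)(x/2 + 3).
\frac{x}{2} + 2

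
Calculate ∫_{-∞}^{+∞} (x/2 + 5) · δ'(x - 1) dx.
- \frac{1}{2}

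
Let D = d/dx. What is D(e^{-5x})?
- 5 e^{- 5 x}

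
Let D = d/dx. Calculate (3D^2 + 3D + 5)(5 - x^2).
- 5 x^{2} - 6 x + 19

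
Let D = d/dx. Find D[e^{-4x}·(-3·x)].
3 \left(4 x - 1\right) e^{- 4 x}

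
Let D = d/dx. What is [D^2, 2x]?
4D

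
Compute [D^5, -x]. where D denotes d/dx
-5D^{4}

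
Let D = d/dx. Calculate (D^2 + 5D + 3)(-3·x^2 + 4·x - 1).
- 9 x^{2} - 18 x + 11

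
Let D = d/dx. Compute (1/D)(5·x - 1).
\frac{5 x^{2}}{2} - x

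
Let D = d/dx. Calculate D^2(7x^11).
770 x^{9}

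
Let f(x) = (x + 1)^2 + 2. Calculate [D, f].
2 x + 2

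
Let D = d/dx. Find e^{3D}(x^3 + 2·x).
x^{3} + 9 x^{2} + 29 x + 33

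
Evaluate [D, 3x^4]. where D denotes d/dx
12 x^{3}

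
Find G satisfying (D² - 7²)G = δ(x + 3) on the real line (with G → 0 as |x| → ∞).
-\frac{e^{-7|x + 3|}}{14}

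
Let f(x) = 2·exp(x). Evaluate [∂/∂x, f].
2 e^{x}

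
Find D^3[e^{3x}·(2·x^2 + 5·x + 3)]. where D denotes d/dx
\left(54 x^{2} + 243 x + 252\right) e^{3 x}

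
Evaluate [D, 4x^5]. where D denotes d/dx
20 x^{4}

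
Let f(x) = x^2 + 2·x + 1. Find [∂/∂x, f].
2 x + 2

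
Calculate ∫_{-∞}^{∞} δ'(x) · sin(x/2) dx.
- \frac{1}{2}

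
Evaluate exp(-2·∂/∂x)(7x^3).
7 x^{3} - 42 x^{2} + 84 x - 56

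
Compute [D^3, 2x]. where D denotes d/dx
6D^{2}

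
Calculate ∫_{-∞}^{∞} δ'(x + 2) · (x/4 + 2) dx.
- \frac{1}{4}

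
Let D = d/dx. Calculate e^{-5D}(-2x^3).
- 2 x^{3} + 30 x^{2} - 150 x + 250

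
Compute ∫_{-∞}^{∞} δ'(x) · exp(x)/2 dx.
- \frac{1}{2}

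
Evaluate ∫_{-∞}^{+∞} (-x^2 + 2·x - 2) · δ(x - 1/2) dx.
- \frac{5}{4}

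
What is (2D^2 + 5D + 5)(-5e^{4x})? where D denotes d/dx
- 285 e^{4 x}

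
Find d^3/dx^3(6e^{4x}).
384 e^{4 x}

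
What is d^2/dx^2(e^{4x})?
16 e^{4 x}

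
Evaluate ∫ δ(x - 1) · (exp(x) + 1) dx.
1 + e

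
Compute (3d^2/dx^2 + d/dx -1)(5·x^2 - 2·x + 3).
- 5 x^{2} + 12 x + 25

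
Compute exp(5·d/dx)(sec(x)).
\sec{\left(x + 5 \right)}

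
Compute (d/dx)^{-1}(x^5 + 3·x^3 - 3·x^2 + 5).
\frac{x^{6}}{6} + \frac{3 x^{4}}{4} - x^{3} + 5 x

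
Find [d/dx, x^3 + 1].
3 x^{2}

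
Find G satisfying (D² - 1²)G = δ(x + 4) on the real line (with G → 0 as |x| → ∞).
-\frac{e^{-|x + 4|}}{2}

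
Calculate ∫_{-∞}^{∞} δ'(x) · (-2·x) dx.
2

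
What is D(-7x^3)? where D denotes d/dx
- 21 x^{2}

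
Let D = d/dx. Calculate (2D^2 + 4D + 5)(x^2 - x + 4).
5 x^{2} + 3 x + 20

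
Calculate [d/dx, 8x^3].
24 x^{2}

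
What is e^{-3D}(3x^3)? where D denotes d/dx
3 x^{3} - 27 x^{2} + 81 x - 81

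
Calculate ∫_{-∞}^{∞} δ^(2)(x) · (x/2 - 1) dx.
0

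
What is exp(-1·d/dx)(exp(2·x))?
e^{2 x - 2}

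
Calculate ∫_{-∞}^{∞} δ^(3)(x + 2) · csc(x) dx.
\left(6 \cot^{2}{\left(2 \right)} + 5\right) \cot{\left(2 \right)} \csc{\left(2 \right)}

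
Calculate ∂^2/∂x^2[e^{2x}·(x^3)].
2 x \left(2 x^{2} + 6 x + 3\right) e^{2 x}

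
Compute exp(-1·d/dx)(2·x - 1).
2 x - 3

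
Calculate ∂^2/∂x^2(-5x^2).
-10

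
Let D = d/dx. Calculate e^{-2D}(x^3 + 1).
x^{3} - 6 x^{2} + 12 x - 7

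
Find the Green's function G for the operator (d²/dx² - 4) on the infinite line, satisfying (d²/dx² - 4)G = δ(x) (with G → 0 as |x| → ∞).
-\frac{e^{-2|x|}}{4}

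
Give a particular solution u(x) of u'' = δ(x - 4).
\frac{|x - 4|}{2}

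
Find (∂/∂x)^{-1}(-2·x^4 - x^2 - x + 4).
- \frac{2 x^{5}}{5} - \frac{x^{3}}{3} - \frac{x^{2}}{2} + 4 x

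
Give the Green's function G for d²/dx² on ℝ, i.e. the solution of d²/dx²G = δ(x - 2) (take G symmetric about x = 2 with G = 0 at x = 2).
\frac{|x - 2|}{2}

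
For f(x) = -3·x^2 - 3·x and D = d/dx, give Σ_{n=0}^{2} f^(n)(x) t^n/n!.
- 3 t^{2} - 3 t \left(2 x + 1\right) - 3 x^{2} - 3 x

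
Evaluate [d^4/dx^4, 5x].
20\frac{d^{3}}{dx^{3}}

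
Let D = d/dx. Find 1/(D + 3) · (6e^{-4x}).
- 6 e^{- 4 x}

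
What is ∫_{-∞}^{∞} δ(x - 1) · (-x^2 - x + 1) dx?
-1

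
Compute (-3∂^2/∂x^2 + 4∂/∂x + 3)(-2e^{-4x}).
122 e^{- 4 x}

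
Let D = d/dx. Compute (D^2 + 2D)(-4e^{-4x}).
- 32 e^{- 4 x}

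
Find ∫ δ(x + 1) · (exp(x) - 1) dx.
-1 + e^{-1}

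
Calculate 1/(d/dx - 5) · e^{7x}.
\frac{e^{7 x}}{2}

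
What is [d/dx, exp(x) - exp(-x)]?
2 \cosh{\left(x \right)}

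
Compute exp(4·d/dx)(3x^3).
3 x^{3} + 36 x^{2} + 144 x + 192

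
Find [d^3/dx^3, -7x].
-21\frac{d^{2}}{dx^{2}}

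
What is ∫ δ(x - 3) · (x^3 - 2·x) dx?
21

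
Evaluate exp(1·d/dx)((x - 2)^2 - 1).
x \left(x - 2\right)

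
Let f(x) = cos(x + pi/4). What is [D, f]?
- \sin{\left(x + \frac{\pi}{4} \right)}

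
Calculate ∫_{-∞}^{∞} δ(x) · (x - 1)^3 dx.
-1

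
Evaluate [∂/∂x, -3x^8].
- 24 x^{7}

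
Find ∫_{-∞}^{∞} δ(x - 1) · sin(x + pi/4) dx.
\sin{\left(\frac{\pi}{4} + 1 \right)}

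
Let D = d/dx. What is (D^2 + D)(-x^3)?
3 x \left(- x - 2\right)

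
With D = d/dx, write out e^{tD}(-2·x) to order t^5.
- 2 t - 2 x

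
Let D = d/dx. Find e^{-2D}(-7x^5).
- 7 x^{5} + 70 x^{4} - 280 x^{3} + 560 x^{2} - 560 x + 224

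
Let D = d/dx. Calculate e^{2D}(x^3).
x^{3} + 6 x^{2} + 12 x + 8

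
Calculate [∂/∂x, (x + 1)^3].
3 \left(x + 1\right)^{2}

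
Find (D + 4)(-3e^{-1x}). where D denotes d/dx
- 9 e^{- x}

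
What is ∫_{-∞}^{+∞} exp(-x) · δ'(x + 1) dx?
e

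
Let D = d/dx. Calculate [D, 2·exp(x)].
2 e^{x}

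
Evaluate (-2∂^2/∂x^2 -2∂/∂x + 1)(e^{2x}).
- 11 e^{2 x}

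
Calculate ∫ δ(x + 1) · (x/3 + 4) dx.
\frac{11}{3}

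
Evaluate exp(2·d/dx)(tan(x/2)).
\tan{\left(\frac{x}{2} + 1 \right)}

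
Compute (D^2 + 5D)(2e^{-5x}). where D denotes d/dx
0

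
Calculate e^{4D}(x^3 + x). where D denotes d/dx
x^{3} + 12 x^{2} + 49 x + 68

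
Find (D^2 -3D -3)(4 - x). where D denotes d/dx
3 x - 9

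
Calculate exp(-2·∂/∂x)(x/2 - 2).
\frac{x}{2} - 3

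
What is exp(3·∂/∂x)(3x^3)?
3 x^{3} + 27 x^{2} + 81 x + 81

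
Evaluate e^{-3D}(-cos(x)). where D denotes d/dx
- \cos{\left(x - 3 \right)}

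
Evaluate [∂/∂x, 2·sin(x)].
2 \cos{\left(x \right)}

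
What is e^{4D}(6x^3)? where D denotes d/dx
6 x^{3} + 72 x^{2} + 288 x + 384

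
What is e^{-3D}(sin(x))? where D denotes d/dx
\sin{\left(x - 3 \right)}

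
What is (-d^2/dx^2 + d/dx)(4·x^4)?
16 x^{2} \left(x - 3\right)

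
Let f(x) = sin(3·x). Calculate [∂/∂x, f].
3 \cos{\left(3 x \right)}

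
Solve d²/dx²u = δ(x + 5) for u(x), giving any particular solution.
\frac{|x + 5|}{2}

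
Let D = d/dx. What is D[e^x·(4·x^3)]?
4 x^{2} \left(x + 3\right) e^{x}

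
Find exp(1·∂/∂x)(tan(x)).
\tan{\left(x + 1 \right)}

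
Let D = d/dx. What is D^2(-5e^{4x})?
- 80 e^{4 x}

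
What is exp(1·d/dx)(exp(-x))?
e^{- x - 1}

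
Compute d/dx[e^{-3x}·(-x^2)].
x \left(3 x - 2\right) e^{- 3 x}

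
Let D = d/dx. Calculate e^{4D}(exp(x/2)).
e^{\frac{x}{2} + 2}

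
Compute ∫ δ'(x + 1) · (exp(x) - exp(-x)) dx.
- 2 \cosh{\left(1 \right)}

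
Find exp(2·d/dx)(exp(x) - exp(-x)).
2 \sinh{\left(x + 2 \right)}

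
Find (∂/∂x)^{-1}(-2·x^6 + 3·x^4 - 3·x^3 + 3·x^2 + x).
- \frac{2 x^{7}}{7} + \frac{3 x^{5}}{5} - \frac{3 x^{4}}{4} + x^{3} + \frac{x^{2}}{2}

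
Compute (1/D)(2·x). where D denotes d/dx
x^{2}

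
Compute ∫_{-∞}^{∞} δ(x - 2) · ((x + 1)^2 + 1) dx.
10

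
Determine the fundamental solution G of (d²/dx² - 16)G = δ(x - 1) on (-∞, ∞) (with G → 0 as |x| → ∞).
-\frac{e^{-4|x - 1|}}{8}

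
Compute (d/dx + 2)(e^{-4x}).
- 2 e^{- 4 x}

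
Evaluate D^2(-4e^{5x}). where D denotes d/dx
- 100 e^{5 x}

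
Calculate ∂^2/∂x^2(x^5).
20 x^{3}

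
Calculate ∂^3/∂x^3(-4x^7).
- 840 x^{4}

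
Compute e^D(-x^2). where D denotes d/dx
- x^{2} - 2 x - 1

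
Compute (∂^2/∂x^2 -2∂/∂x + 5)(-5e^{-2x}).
- 65 e^{- 2 x}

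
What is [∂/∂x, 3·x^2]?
6 x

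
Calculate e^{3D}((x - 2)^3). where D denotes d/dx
x^{3} + 3 x^{2} + 3 x + 1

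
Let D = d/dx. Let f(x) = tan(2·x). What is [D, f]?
\frac{2}{\cos^{2}{\left(2 x \right)}}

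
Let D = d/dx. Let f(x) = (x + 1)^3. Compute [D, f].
3 \left(x + 1\right)^{2}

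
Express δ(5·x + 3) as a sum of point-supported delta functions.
\frac{\delta(x + 3/5)}{5}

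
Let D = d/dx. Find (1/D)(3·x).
\frac{3 x^{2}}{2}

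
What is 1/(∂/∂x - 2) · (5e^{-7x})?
- \frac{5 e^{- 7 x}}{9}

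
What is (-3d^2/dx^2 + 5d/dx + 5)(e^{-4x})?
- 63 e^{- 4 x}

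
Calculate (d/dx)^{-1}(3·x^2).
x^{3}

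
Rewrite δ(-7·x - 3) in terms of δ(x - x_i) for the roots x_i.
\frac{\delta(x + 3/7)}{7}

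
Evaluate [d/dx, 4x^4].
16 x^{3}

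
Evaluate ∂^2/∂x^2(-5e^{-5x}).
- 125 e^{- 5 x}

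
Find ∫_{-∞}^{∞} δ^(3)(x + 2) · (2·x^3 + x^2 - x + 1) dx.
-12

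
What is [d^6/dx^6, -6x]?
-36\frac{d^{5}}{dx^{5}}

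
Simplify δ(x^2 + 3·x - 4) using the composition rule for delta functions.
\frac{\delta(x + 4) + \delta(x - 1)}{5}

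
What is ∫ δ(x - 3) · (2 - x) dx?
-1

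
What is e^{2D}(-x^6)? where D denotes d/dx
- x^{6} - 12 x^{5} - 60 x^{4} - 160 x^{3} - 240 x^{2} - 192 x - 64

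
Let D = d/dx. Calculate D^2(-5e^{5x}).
- 125 e^{5 x}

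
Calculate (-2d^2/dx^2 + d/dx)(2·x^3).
6 x \left(x - 4\right)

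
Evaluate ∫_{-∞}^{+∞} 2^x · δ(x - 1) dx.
2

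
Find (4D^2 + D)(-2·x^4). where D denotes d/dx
8 x^{2} \left(- x - 12\right)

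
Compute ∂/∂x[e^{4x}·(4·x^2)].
8 x \left(2 x + 1\right) e^{4 x}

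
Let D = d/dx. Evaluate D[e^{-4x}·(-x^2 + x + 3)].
\left(4 x^{2} - 6 x - 11\right) e^{- 4 x}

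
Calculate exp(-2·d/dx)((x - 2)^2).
x^{2} - 8 x + 16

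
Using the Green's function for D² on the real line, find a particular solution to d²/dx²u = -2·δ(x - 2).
-|x - 2|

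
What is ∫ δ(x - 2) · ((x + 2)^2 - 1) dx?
15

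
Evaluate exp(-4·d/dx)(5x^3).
5 x^{3} - 60 x^{2} + 240 x - 320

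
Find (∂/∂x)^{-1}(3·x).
\frac{3 x^{2}}{2}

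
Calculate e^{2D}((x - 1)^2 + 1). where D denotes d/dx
x^{2} + 2 x + 2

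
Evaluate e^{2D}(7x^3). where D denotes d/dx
7 x^{3} + 42 x^{2} + 84 x + 56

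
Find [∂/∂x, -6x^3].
- 18 x^{2}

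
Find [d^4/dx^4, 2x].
8\frac{d^{3}}{dx^{3}}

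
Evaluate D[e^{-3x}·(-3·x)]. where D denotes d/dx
3 \left(3 x - 1\right) e^{- 3 x}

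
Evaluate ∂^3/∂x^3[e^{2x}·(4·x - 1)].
\left(32 x + 40\right) e^{2 x}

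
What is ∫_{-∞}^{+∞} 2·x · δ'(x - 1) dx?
-2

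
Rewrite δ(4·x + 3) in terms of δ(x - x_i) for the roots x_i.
\frac{\delta(x + 3/4)}{4}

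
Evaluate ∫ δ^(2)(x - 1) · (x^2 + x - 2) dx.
2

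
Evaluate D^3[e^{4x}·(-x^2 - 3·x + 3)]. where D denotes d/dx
\left(- 64 x^{2} - 288 x + 24\right) e^{4 x}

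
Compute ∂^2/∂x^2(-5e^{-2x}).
- 20 e^{- 2 x}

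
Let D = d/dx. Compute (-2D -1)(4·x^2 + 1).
- 4 x^{2} - 16 x - 1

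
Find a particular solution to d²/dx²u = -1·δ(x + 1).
-\frac{|x + 1|}{2}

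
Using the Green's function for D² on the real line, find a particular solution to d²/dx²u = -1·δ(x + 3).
-\frac{|x + 3|}{2}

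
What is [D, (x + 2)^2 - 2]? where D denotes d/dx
2 x + 4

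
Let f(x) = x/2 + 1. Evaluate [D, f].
\frac{1}{2}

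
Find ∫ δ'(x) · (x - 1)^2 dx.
2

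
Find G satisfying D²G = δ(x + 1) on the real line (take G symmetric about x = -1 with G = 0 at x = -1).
\frac{|x + 1|}{2}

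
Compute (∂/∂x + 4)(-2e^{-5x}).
2 e^{- 5 x}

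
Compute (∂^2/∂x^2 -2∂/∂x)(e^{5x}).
15 e^{5 x}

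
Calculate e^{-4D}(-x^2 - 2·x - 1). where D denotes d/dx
- x^{2} + 6 x - 9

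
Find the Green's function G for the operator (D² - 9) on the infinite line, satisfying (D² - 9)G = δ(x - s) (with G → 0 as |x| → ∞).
-\frac{e^{-3|x-s|}}{6}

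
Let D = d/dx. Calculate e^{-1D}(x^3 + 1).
x \left(x^{2} - 3 x + 3\right)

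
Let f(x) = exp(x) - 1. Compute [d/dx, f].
e^{x}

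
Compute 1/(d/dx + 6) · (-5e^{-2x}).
- \frac{5 e^{- 2 x}}{4}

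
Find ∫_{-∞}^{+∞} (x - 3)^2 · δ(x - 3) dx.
0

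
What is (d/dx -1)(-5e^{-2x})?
15 e^{- 2 x}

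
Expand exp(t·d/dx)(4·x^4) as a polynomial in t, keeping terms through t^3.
4 x \left(4 t^{3} + 6 t^{2} x + 4 t x^{2} + x^{3}\right)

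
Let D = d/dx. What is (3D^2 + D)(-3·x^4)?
12 x^{2} \left(- x - 9\right)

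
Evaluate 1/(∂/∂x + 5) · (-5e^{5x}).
- \frac{e^{5 x}}{2}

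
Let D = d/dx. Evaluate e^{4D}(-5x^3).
- 5 x^{3} - 60 x^{2} - 240 x - 320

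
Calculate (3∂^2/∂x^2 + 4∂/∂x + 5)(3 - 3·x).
3 - 15 x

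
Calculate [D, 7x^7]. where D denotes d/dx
49 x^{6}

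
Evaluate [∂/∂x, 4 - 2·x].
-2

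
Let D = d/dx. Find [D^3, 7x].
21D^{2}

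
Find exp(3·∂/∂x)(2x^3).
2 x^{3} + 18 x^{2} + 54 x + 54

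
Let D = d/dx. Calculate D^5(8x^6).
5760 x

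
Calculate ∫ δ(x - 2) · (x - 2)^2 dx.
0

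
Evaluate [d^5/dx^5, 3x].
15\frac{d^{4}}{dx^{4}}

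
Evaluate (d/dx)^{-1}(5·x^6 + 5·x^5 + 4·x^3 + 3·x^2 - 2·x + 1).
\frac{5 x^{7}}{7} + \frac{5 x^{6}}{6} + x^{4} + x^{3} - x^{2} + x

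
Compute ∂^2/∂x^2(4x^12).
528 x^{10}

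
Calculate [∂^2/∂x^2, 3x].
6\frac{d}{dx}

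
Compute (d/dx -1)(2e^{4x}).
6 e^{4 x}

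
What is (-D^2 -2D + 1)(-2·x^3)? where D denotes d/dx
2 x \left(- x^{2} + 6 x + 6\right)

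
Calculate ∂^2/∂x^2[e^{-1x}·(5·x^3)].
5 x \left(x^{2} - 6 x + 6\right) e^{- x}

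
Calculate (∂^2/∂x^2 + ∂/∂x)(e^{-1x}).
0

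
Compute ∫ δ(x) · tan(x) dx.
0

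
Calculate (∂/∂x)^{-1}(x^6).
\frac{x^{7}}{7}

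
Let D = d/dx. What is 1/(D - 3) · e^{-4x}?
- \frac{e^{- 4 x}}{7}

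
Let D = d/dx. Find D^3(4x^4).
96 x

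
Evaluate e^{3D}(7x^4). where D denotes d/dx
7 x^{4} + 84 x^{3} + 378 x^{2} + 756 x + 567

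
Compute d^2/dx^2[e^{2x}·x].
4 \left(x + 1\right) e^{2 x}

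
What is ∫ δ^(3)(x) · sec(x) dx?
0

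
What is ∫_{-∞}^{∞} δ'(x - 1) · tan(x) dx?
- \tan^{2}{\left(1 \right)} - 1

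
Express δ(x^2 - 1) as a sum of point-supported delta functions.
\frac{\delta(x + 1) + \delta(x - 1)}{2}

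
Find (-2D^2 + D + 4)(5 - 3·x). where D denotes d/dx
17 - 12 x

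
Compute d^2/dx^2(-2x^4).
- 24 x^{2}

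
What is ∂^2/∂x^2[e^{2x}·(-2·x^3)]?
- 4 x \left(2 x^{2} + 6 x + 3\right) e^{2 x}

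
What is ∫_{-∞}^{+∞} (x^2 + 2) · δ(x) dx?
2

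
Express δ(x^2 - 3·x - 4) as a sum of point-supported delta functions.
\frac{\delta(x + 1) + \delta(x - 4)}{5}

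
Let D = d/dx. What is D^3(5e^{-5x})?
- 625 e^{- 5 x}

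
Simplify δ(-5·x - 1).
\frac{\delta(x + 1/5)}{5}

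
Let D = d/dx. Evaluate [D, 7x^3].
21 x^{2}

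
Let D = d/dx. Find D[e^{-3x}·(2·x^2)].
2 x \left(2 - 3 x\right) e^{- 3 x}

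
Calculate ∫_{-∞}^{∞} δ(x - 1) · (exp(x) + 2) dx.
2 + e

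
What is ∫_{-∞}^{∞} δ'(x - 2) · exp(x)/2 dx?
- \frac{e^{2}}{2}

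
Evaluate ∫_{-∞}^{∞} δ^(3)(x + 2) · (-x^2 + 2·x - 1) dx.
0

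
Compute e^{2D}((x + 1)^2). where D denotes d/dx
x^{2} + 6 x + 9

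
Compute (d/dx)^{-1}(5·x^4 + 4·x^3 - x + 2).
x^{5} + x^{4} - \frac{x^{2}}{2} + 2 x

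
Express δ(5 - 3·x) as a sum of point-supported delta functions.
\frac{\delta(x - 5/3)}{3}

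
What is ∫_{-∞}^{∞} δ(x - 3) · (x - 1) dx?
2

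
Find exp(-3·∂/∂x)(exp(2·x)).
e^{2 x - 6}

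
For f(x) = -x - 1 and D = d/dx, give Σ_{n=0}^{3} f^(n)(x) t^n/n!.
- t - x - 1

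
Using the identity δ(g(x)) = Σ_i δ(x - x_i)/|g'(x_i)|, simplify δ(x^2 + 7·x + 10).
\frac{\delta(x + 5) + \delta(x + 2)}{3}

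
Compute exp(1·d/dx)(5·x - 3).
5 x + 2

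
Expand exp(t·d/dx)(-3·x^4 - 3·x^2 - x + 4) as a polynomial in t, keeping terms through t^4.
- 3 t^{4} - 12 t^{3} x - t^{2} \left(18 x^{2} + 3\right) - t \left(12 x^{3} + 6 x + 1\right) - 3 x^{4} - 3 x^{2} - x + 4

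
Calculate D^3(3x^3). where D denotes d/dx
18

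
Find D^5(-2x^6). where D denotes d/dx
- 1440 x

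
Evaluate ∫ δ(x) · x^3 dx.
0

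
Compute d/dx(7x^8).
56 x^{7}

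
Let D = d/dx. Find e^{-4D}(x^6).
x^{6} - 24 x^{5} + 240 x^{4} - 1280 x^{3} + 3840 x^{2} - 6144 x + 4096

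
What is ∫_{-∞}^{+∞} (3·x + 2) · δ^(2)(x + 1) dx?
0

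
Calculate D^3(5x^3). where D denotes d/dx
30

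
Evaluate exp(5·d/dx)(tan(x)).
\tan{\left(x + 5 \right)}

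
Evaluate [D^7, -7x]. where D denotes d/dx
-49D^{6}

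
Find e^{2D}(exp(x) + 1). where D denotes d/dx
e^{x + 2} + 1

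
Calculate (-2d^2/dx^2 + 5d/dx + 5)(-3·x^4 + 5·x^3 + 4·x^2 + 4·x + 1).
- 15 x^{4} - 35 x^{3} + 167 x^{2} + 9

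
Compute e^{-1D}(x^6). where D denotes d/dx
x^{6} - 6 x^{5} + 15 x^{4} - 20 x^{3} + 15 x^{2} - 6 x + 1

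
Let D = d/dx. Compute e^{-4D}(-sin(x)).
- \sin{\left(x - 4 \right)}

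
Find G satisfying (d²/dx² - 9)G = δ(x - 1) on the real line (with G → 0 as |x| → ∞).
-\frac{e^{-3|x - 1|}}{6}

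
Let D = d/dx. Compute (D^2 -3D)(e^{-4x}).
28 e^{- 4 x}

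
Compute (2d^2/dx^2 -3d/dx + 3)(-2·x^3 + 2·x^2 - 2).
- 6 x^{3} + 24 x^{2} - 36 x + 2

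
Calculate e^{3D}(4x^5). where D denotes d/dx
4 x^{5} + 60 x^{4} + 360 x^{3} + 1080 x^{2} + 1620 x + 972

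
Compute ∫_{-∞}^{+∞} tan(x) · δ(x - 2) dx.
\tan{\left(2 \right)}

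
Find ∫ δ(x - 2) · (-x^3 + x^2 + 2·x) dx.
0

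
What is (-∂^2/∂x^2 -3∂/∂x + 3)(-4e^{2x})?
28 e^{2 x}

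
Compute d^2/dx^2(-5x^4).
- 60 x^{2}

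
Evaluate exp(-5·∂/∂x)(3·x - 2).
3 x - 17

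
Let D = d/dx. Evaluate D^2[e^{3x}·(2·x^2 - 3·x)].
\left(18 x^{2} - 3 x - 14\right) e^{3 x}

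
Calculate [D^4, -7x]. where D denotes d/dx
-28D^{3}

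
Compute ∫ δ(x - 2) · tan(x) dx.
\tan{\left(2 \right)}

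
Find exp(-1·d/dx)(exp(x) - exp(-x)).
- e^{1 - x} + e^{x - 1}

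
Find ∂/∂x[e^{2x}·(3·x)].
\left(6 x + 3\right) e^{2 x}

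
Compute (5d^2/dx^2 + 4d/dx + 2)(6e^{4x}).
588 e^{4 x}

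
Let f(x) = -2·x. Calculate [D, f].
-2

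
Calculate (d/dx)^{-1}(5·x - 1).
\frac{5 x^{2}}{2} - x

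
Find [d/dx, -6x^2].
- 12 x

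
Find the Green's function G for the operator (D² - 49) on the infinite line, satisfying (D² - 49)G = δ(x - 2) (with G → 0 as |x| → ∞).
-\frac{e^{-7|x - 2|}}{14}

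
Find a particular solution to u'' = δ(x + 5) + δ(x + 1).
\frac{|x + 5|}{2} + \frac{|x + 1|}{2}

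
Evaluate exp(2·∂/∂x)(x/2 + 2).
\frac{x}{2} + 3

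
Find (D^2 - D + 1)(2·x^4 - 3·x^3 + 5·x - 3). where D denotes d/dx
2 x^{4} - 11 x^{3} + 33 x^{2} - 13 x - 8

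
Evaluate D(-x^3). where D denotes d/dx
- 3 x^{2}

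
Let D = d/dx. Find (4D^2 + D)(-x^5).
5 x^{3} \left(- x - 16\right)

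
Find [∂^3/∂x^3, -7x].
-21\frac{d^{2}}{dx^{2}}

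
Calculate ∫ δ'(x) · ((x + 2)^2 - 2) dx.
-4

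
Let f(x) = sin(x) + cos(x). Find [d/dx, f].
- \sin{\left(x \right)} + \cos{\left(x \right)}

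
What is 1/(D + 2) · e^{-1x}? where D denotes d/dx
e^{- x}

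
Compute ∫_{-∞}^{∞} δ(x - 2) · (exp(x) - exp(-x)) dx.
2 \sinh{\left(2 \right)}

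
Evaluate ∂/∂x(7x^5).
35 x^{4}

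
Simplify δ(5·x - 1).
\frac{\delta(x - 1/5)}{5}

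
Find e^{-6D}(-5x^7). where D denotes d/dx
- 5 x^{7} + 210 x^{6} - 3780 x^{5} + 37800 x^{4} - 226800 x^{3} + 816480 x^{2} - 1632960 x + 1399680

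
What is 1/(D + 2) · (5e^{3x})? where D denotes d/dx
e^{3 x}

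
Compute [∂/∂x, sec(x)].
\tan{\left(x \right)} \sec{\left(x \right)}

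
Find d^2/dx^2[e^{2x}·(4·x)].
16 \left(x + 1\right) e^{2 x}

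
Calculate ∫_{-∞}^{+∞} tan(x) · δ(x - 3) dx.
\tan{\left(3 \right)}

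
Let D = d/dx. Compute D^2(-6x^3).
- 36 x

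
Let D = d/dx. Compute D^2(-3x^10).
- 270 x^{8}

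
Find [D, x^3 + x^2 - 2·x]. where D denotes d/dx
3 x^{2} + 2 x - 2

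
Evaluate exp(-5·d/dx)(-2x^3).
- 2 x^{3} + 30 x^{2} - 150 x + 250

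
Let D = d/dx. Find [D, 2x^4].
8 x^{3}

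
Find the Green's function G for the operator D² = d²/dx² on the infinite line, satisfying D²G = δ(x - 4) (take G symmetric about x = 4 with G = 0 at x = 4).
\frac{|x - 4|}{2}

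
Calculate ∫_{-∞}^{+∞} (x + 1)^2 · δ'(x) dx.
-2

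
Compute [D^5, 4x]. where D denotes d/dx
20D^{4}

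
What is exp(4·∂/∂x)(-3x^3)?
- 3 x^{3} - 36 x^{2} - 144 x - 192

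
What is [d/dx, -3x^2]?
- 6 x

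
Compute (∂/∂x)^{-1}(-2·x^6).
- \frac{2 x^{7}}{7}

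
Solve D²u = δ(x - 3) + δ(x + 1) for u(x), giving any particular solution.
\frac{|x - 3|}{2} + \frac{|x + 1|}{2}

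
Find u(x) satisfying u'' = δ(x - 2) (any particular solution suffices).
\frac{|x - 2|}{2}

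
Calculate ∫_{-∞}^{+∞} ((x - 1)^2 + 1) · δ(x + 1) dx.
5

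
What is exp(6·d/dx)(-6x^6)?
- 6 x^{6} - 216 x^{5} - 3240 x^{4} - 25920 x^{3} - 116640 x^{2} - 279936 x - 279936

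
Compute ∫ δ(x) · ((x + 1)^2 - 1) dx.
0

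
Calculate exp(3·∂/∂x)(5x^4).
5 x^{4} + 60 x^{3} + 270 x^{2} + 540 x + 405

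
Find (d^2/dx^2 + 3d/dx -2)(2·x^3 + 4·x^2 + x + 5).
- 4 x^{3} + 10 x^{2} + 34 x + 1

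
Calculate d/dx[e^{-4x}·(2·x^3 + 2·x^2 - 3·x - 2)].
\left(- 8 x^{3} - 2 x^{2} + 16 x + 5\right) e^{- 4 x}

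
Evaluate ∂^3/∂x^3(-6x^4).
- 144 x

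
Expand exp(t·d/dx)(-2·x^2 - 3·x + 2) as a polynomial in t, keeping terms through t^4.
- 2 t^{2} - t \left(4 x + 3\right) - 2 x^{2} - 3 x + 2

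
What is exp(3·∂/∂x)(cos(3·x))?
\cos{\left(3 x + 9 \right)}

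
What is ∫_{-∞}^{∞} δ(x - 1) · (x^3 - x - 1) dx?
-1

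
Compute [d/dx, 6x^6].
36 x^{5}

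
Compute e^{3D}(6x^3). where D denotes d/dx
6 x^{3} + 54 x^{2} + 162 x + 162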